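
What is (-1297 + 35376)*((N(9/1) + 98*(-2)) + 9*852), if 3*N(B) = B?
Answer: 254740525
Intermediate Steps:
N(B) = B/3
(-1297 + 35376)*((N(9/1) + 98*(-2)) + 9*852) = (-1297 + 35376)*(((9/1)/3 + 98*(-2)) + 9*852) = 34079*(((9*1)/3 - 196) + 7668) = 34079*(((⅓)*9 - 196) + 7668) = 34079*((3 - 196) + 7668) = 34079*(-193 + 7668) = 34079*7475 = 254740525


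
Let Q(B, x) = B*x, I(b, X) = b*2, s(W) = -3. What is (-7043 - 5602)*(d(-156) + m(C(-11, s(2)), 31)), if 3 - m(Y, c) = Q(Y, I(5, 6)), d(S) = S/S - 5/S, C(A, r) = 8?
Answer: 49951965/52 ≈ 9.6062e+5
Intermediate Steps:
I(b, X) = 2*b
d(S) = 1 - 5/S
m(Y, c) = 3 - 10*Y (m(Y, c) = 3 - Y*2*5 = 3 - Y*10 = 3 - 10*Y)
(-7043 - 5602)*(d(-156) + m(C(-11, s(2)), 31)) = (-7043 - 5602)*((-5 - 156)/(-156) + (3 - 10*8)) = -12645*(-1/156*(-161) + (3 - 80)) = -12645*(161/156 - 77) = -12645*(-11851/156) = 49951965/52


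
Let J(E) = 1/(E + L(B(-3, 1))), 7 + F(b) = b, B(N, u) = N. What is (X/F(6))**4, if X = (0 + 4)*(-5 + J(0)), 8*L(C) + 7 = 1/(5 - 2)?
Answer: 236421376/625 ≈ 3.7827e+5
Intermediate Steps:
F(b) = -7 + b
L(C) = -5/6 (L(C) = -7/8 + 1/(8*(5 - 2)) = -7/8 + (1/8)/3 = -7/8 + (1/8)*(1/3) = -7/8 + 1/24 = -5/6)
J(E) = 1/(-5/6 + E) (J(E) = 1/(E - 5/6) = 1/(-5/6 + E))
X = -124/5 (X = (0 + 4)*(-5 + 6/(-5 + 6*0)) = 4*(-5 + 6/(-5 + 0)) = 4*(-5 + 6/(-5)) = 4*(-5 + 6*(-1/5)) = 4*(-5 - 6/5) = 4*(-31/5) = -124/5 ≈ -24.800)
(X/F(6))**4 = (-124/(5*(-7 + 6)))**4 = (-124/5/(-1))**4 = (-124/5*(-1))**4 = (124/5)**4 = 236421376/625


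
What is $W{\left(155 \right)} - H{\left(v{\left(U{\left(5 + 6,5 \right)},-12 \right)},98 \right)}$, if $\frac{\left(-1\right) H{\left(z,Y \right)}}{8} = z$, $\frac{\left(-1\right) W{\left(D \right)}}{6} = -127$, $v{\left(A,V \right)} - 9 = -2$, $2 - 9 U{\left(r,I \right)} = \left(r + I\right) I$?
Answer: $818$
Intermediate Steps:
$U{\left(r,I \right)} = \frac{2}{9} - \frac{I \left(I + r\right)}{9}$ ($U{\left(r,I \right)} = \frac{2}{9} - \frac{\left(r + I\right) I}{9} = \frac{2}{9} - \frac{\left(I + r\right) I}{9} = \frac{2}{9} - \frac{I \left(I + r\right)}{9}$)
$v{\left(A,V \right)} = 7$ ($v{\left(A,V \right)} = 9 - 2 = 7$)
$W{\left(D \right)} = 762$ ($W{\left(D \right)} = \left(-6\right) \left(-127\right) = 762$)
$H{\left(z,Y \right)} = - 8 z$
$W{\left(155 \right)} - H{\left(v{\left(U{\left(5 + 6,5 \right)},-12 \right)},98 \right)} = 762 - \left(-8\right) 7 = 762 - -56 = 762 + 56 = 818$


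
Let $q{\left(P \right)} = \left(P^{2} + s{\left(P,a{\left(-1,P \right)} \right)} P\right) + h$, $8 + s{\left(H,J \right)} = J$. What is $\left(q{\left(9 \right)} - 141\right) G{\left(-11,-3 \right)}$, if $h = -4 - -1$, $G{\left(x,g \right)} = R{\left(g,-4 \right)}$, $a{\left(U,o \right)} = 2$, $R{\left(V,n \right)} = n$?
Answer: $468$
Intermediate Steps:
$s{\left(H,J \right)} = -8 + J$
$G{\left(x,g \right)} = -4$
$h = -3$ ($h = -4 + 1 = -3$)
$q{\left(P \right)} = -3 + P^{2} - 6 P$ ($q{\left(P \right)} = \left(P^{2} + \left(-8 + 2\right) P\right) - 3 = \left(P^{2} - 6 P\right) - 3 = -3 + P^{2} - 6 P$)
$\left(q{\left(9 \right)} - 141\right) G{\left(-11,-3 \right)} = \left(\left(-3 + 9^{2} - 54\right) - 141\right) \left(-4\right) = \left(\left(-3 + 81 - 54\right) - 141\right) \left(-4\right) = \left(24 - 141\right) \left(-4\right) = \left(-117\right) \left(-4\right) = 468$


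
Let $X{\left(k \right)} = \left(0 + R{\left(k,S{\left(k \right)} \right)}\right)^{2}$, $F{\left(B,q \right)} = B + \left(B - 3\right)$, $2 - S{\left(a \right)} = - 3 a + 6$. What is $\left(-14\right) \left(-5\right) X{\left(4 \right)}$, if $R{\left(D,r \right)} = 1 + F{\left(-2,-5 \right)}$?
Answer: $2520$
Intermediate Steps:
$S{\left(a \right)} = -4 + 3 a$ ($S{\left(a \right)} = 2 - \left(- 3 a + 6\right) = 2 - \left(6 - 3 a\right) = 2 + \left(-6 + 3 a\right) = -4 + 3 a$)
$F{\left(B,q \right)} = -3 + 2 B$ ($F{\left(B,q \right)} = B + \left(B - 3\right) = B + \left(-3 + B\right) = -3 + 2 B$)
$R{\left(D,r \right)} = -6$ ($R{\left(D,r \right)} = 1 + \left(-3 + 2 \left(-2\right)\right) = 1 - 7 = -6$)
$X{\left(k \right)} = 36$ ($X{\left(k \right)} = \left(0 - 6\right)^{2} = \left(-6\right)^{2} = 36$)
$\left(-14\right) \left(-5\right) X{\left(4 \right)} = \left(-14\right) \left(-5\right) 36 = 70 \cdot 36 = 2520$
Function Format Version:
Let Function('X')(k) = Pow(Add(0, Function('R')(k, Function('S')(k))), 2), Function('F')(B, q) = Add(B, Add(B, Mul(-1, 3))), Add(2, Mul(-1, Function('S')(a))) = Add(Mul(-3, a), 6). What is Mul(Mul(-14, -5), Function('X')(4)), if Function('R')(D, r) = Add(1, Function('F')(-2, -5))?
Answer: 2520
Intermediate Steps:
Function('S')(a) = Add(-4, Mul(3, a)) (Function('S')(a) = Add(2, Mul(-1, Add(Mul(-3, a), 6))) = Add(2, Mul(-1, Add(6, Mul(-3, a)))) = Add(2, Add(-6, Mul(3, a))) = Add(-4, Mul(3, a)))
Function('F')(B, q) = Add(-3, Mul(2, B)) (Function('F')(B, q) = Add(B, Add(B, -3)) = Add(B, Add(-3, B)) = Add(-3, Mul(2, B)))
Function('R')(D, r) = -6 (Function('R')(D, r) = Add(1, Add(-3, Mul(2, -2))) = Add(1, Add(-3, -4)) = Add(1, -7) = -6)
Function('X')(k) = 36 (Function('X')(k) = Pow(Add(0, -6), 2) = Pow(-6, 2) = 36)
Mul(Mul(-14, -5), Function('X')(4)) = Mul(Mul(-14, -5), 36) = Mul(70, 36) = 2520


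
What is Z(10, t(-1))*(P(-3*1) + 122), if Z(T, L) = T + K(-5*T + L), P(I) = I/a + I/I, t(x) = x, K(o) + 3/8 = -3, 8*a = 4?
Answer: 6201/8 ≈ 775.13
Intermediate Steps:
a = ½ (a = (⅛)*4 = ½ ≈ 0.50000)
K(o) = -27/8 (K(o) = -3/8 - 3 = -27/8)
P(I) = 1 + 2*I (P(I) = I/(½) + I/I = I*2 + 1 = 2*I + 1 = 1 + 2*I)
Z(T, L) = -27/8 + T (Z(T, L) = T - 27/8 = -27/8 + T)
Z(10, t(-1))*(P(-3*1) + 122) = (-27/8 + 10)*((1 + 2*(-3*1)) + 122) = 53*((1 + 2*(-3)) + 122)/8 = 53*((1 - 6) + 122)/8 = 53*(-5 + 122)/8 = (53/8)*117 = 6201/8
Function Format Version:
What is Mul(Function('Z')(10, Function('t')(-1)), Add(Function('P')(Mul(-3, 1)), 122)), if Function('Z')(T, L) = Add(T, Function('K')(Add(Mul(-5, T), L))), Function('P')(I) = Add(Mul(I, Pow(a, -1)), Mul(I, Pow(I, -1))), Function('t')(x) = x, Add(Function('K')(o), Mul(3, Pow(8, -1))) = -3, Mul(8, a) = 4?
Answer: Rational(6201, 8) ≈ 775.13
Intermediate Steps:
a = Rational(1, 2) (a = Mul(Rational(1, 8), 4) = Rational(1, 2) ≈ 0.50000)
Function('K')(o) = Rational(-27, 8) (Function('K')(o) = Add(Rational(-3, 8), -3) = Rational(-27, 8))
Function('P')(I) = Add(1, Mul(2, I)) (Function('P')(I) = Add(Mul(I, Pow(Rational(1, 2), -1)), Mul(I, Pow(I, -1))) = Add(Mul(I, 2), 1) = Add(Mul(2, I), 1) = Add(1, Mul(2, I)))
Function('Z')(T, L) = Add(Rational(-27, 8), T) (Function('Z')(T, L) = Add(T, Rational(-27, 8)) = Add(Rational(-27, 8), T))
Mul(Function('Z')(10, Function('t')(-1)), Add(Function('P')(Mul(-3, 1)), 122)) = Mul(Add(Rational(-27, 8), 10), Add(Add(1, Mul(2, Mul(-3, 1))), 122)) = Mul(Rational(53, 8), Add(Add(1, Mul(2, -3)), 122)) = Mul(Rational(53, 8), Add(Add(1, -6), 122)) = Mul(Rational(53, 8), Add(-5, 122)) = Mul(Rational(53, 8), 117) = Rational(6201, 8)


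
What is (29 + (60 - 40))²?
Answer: 2401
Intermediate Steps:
(29 + (60 - 40))² = (29 + 20)² = 49² = 2401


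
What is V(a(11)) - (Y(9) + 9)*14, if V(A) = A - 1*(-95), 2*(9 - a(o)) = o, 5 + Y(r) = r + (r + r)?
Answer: -671/2 ≈ -335.50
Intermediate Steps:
Y(r) = -5 + 3*r (Y(r) = -5 + (r + (r + r)) = -5 + (r + 2*r) = -5 + 3*r)
a(o) = 9 - o/2
V(A) = 95 + A (V(A) = A + 95 = 95 + A)
V(a(11)) - (Y(9) + 9)*14 = (95 + (9 - ½*11)) - ((-5 + 3*9) + 9)*14 = (95 + (9 - 11/2)) - ((-5 + 27) + 9)*14 = (95 + 7/2) - (22 + 9)*14 = 197/2 - 31*14 = 197/2 - 1*434 = 197/2 - 434 = -671/2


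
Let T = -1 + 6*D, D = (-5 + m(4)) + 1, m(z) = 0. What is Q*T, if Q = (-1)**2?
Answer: -25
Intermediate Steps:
D = -4 (D = (-5 + 0) + 1 = -5 + 1 = -4)
Q = 1
T = -25 (T = -1 + 6*(-4) = -1 - 24 = -25)
Q*T = 1*(-25) = -25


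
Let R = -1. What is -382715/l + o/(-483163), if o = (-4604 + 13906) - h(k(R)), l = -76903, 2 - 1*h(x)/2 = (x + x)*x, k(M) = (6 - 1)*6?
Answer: 183921832651/37156684189 ≈ 4.9499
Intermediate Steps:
k(M) = 30 (k(M) = 5*6 = 30)
h(x) = 4 - 4*x**2 (h(x) = 4 - 2*(x + x)*x = 4 - 2*2*x*x = 4 - 4*x**2)
o = 12898 (o = (-4604 + 13906) - (4 - 4*30**2) = 9302 - (4 - 4*900) = 9302 - (4 - 3600) = 9302 - 1*(-3596) = 9302 + 3596 = 12898)
-382715/l + o/(-483163) = -382715/(-76903) + 12898/(-483163) = -382715*(-1/76903) + 12898*(-1/483163) = 382715/76903 - 12898/483163 = 183921832651/37156684189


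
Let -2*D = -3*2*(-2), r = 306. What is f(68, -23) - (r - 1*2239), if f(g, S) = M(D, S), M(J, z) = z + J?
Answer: 1904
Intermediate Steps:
D = -6 (D = -(-3*2)*(-2)/2 = -(-3)*(-2) = -½*12 = -6)
M(J, z) = J + z
f(g, S) = -6 + S
f(68, -23) - (r - 1*2239) = (-6 - 23) - (306 - 1*2239) = -29 - (306 - 2239) = -29 - 1*(-1933) = -29 + 1933 = 1904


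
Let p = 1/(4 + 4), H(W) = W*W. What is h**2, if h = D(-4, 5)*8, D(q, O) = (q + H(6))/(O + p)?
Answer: 4194304/1681 ≈ 2495.1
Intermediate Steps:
H(W) = W**2
p = 1/8 ≈ 0.12500
D(q, O) = (36 + q)/(1/8 + O) (D(q, O) = (q + 6**2)/(O + 1/8) = (q + 36)/(1/8 + O) = (36 + q)/(1/8 + O))
h = 2048/41 (h = (8*(36 - 4)/(1 + 8*5))*8 = (8*32/(1 + 40))*8 = (8*32/41)*8 = (8*(1/41)*32)*8 = (256/41)*8 = 2048/41 ≈ 49.951)
h**2 = (2048/41)**2 = 4194304/1681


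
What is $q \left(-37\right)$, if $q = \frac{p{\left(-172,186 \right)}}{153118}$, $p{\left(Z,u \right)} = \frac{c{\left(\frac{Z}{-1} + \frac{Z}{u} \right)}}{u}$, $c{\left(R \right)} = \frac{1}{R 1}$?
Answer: $- \frac{1}{131681480} \approx -7.5941 \cdot 10^{-9}$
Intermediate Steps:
$c{\left(R \right)} = \frac{1}{R}$
$p{\left(Z,u \right)} = \frac{1}{u \left(- Z + \frac{Z}{u}\right)}$ ($p{\left(Z,u \right)} = \frac{1}{\left(\frac{Z}{-1} + \frac{Z}{u}\right) u} = \frac{1}{\left(Z \left(-1\right) + \frac{Z}{u}\right) u} = \frac{1}{\left(- Z + \frac{Z}{u}\right) u} = \frac{1}{u \left(- Z + \frac{Z}{u}\right)}$)
$q = \frac{1}{4872214760}$ ($q = \frac{\left(-1\right) \frac{1}{-172} \frac{1}{-1 + 186}}{153118} = \left(-1\right) \left(- \frac{1}{172}\right) \frac{1}{185} \cdot \frac{1}{153118} = \frac{1}{31820} \cdot \frac{1}{153118} = \frac{1}{4872214760} \approx 2.0525 \cdot 10^{-10}$)
$q \left(-37\right) = \frac{1}{4872214760} \left(-37\right) = - \frac{1}{131681480}$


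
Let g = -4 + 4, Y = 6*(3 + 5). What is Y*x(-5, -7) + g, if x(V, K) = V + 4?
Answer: -48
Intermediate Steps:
x(V, K) = 4 + V
Y = 48 (Y = 6*8 = 48)
g = 0
Y*x(-5, -7) + g = 48*(4 - 5) + 0 = 48*(-1) + 0 = -48 + 0 = -48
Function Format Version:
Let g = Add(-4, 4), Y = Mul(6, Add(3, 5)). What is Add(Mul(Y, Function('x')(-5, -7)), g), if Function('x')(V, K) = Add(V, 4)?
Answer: -48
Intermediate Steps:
Function('x')(V, K) = Add(4, V)
Y = 48 (Y = Mul(6, 8) = 48)
g = 0
Add(Mul(Y, Function('x')(-5, -7)), g) = Add(Mul(48, Add(4, -5)), 0) = Add(Mul(48, -1), 0) = Add(-48, 0) = -48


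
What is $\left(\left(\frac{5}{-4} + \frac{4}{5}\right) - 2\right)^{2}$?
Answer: $\frac{2401}{400} \approx 6.0025$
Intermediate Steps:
$\left(\left(\frac{5}{-4} + \frac{4}{5}\right) - 2\right)^{2} = \left(\left(5 \left(- \frac{1}{4}\right) + 4 \cdot \frac{1}{5}\right) - 2\right)^{2} = \left(\left(- \frac{5}{4} + \frac{4}{5}\right) - 2\right)^{2} = \left(- \frac{9}{20} - 2\right)^{2} = \left(- \frac{49}{20}\right)^{2} = \frac{2401}{400}$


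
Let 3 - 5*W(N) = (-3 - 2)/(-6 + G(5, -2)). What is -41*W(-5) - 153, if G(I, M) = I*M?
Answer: -14003/80 ≈ -175.04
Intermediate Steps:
W(N) = 43/80 (W(N) = ⅗ - (-3 - 2)/(5*(-6 + 5*(-2))) = ⅗ - (-1)/(-6 - 10) = ⅗ - (-1)/(-16) = ⅗ - (-1)*(-1)/16 = ⅗ - ⅕*5/16 = ⅗ - 1/16 = 43/80)
-41*W(-5) - 153 = -41*43/80 - 153 = -1763/80 - 153 = -14003/80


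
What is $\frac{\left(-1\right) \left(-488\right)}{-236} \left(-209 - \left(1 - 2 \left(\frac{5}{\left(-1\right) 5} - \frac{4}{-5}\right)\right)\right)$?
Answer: $\frac{128344}{295} \approx 435.06$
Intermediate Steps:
$\frac{\left(-1\right) \left(-488\right)}{-236} \left(-209 - \left(1 - 2 \left(\frac{5}{\left(-1\right) 5} - \frac{4}{-5}\right)\right)\right) = 488 \left(- \frac{1}{236}\right) \left(-209 - \left(1 - 2 \left(\frac{5}{-5} - - \frac{4}{5}\right)\right)\right) = - \frac{122 \left(-209 - \left(1 - 2 \left(5 \left(- \frac{1}{5}\right) + \frac{4}{5}\right)\right)\right)}{59} = - \frac{122 \left(-209 - \left(1 - 2 \left(-1 + \frac{4}{5}\right)\right)\right)}{59} = - \frac{122 \left(-209 + \left(-1 + 2 \left(- \frac{1}{5}\right)\right)\right)}{59} = - \frac{122 \left(-209 - \frac{7}{5}\right)}{59} = \left(- \frac{122}{59}\right) \left(- \frac{1052}{5}\right) = \frac{128344}{295}$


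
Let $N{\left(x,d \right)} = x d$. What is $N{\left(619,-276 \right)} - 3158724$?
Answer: $-3329568$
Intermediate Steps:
$N{\left(x,d \right)} = d x$
$N{\left(619,-276 \right)} - 3158724 = \left(-276\right) 619 - 3158724 = -170844 - 3158724 = -3329568$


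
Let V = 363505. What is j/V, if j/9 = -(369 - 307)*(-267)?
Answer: 148986/363505 ≈ 0.40986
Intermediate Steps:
j = 148986 (j = 9*(-(369 - 307)*(-267)) = 9*(-62*(-267)) = 9*(-1*(-16554)) = 9*16554 = 148986)
j/V = 148986/363505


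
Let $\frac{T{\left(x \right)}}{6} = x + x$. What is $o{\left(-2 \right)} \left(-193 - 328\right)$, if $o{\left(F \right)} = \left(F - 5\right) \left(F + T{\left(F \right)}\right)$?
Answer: $-94822$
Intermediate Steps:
$T{\left(x \right)} = 12 x$ ($T{\left(x \right)} = 6 \left(x + x\right) = 6 \cdot 2 x = 12 x$)
$o{\left(F \right)} = 13 F \left(-5 + F\right)$ ($o{\left(F \right)} = \left(F - 5\right) \left(F + 12 F\right) = \left(-5 + F\right) 13 F = 13 F \left(-5 + F\right)$)
$o{\left(-2 \right)} \left(-193 - 328\right) = 13 \left(-2\right) \left(-5 - 2\right) \left(-193 - 328\right) = 13 \left(-2\right) \left(-7\right) \left(-521\right) = 182 \left(-521\right) = -94822$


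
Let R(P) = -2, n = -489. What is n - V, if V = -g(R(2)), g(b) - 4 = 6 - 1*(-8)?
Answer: -471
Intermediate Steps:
g(b) = 18 (g(b) = 4 + (6 - 1*(-8)) = 4 + (6 + 8) = 4 + 14 = 18)
V = -18 (V = -1*18 = -18)
n - V = -489 - 1*(-18) = -489 + 18 = -471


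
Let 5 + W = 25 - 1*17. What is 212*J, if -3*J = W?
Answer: -212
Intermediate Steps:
W = 3 (W = -5 + (25 - 1*17) = -5 + (25 - 17) = -5 + 8 = 3)
J = -1 (J = -⅓*3 = -1)
212*J = 212*(-1) = -212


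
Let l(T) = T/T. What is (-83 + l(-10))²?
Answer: 6724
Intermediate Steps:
l(T) = 1
(-83 + l(-10))² = (-83 + 1)² = (-82)² = 6724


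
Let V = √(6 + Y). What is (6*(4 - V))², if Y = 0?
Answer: 792 - 288*√6 ≈ 86.547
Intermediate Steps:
V = √6 (V = √(6 + 0) = √6 ≈ 2.4495)
(6*(4 - V))² = (6*(4 - √6))² = (24 - 6*√6)²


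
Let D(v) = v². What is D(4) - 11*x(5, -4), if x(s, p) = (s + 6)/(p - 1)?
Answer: 201/5 ≈ 40.200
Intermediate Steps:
x(s, p) = (6 + s)/(-1 + p)
D(4) - 11*x(5, -4) = 4² - 11*(6 + 5)/(-1 - 4) = 16 - 11*11/(-5) = 16 - (-11)*11/5 = 16 - 11*(-11/5) = 16 + 121/5 = 201/5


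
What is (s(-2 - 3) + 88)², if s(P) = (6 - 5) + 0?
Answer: 7921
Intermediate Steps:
s(P) = 1 (s(P) = 1 + 0 = 1)
(s(-2 - 3) + 88)² = (1 + 88)² = 89² = 7921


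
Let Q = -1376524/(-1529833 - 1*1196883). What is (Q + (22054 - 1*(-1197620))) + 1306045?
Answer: 1721729946332/681679 ≈ 2.5257e+6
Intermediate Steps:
Q = 344131/681679 (Q = -1376524/(-1529833 - 1196883) = -1376524/(-2726716) = -1376524*(-1/2726716) = 344131/681679 ≈ 0.50483)
(Q + (22054 - 1*(-1197620))) + 1306045 = (344131/681679 + (22054 - 1*(-1197620))) + 1306045 = (344131/681679 + (22054 + 1197620)) + 1306045 = (344131/681679 + 1219674) + 1306045 = 831426496777/681679 + 1306045 = 1721729946332/681679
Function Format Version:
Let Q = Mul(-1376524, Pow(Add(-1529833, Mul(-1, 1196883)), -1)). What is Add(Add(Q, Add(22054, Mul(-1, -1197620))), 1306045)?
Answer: Rational(1721729946332, 681679) ≈ 2.5257e+6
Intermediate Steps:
Q = Rational(344131, 681679) (Q = Mul(-1376524, Pow(Add(-1529833, -1196883), -1)) = Mul(-1376524, Pow(-2726716, -1)) = Mul(-1376524, Rational(-1, 2726716)) = Rational(344131, 681679) ≈ 0.50483)
Add(Add(Q, Add(22054, Mul(-1, -1197620))), 1306045) = Add(Add(Rational(344131, 681679), Add(22054, Mul(-1, -1197620))), 1306045) = Add(Add(Rational(344131, 681679), Add(22054, 1197620)), 1306045) = Add(Add(Rational(344131, 681679), 1219674), 1306045) = Add(Rational(831426496777, 681679), 1306045) = Rational(1721729946332, 681679)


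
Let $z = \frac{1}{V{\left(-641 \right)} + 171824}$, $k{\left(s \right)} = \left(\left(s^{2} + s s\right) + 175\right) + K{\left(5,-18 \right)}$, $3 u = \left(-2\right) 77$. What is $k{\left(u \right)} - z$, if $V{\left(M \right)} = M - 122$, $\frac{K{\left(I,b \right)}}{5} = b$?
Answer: $\frac{8244627008}{1539549} \approx 5355.2$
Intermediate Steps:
$K{\left(I,b \right)} = 5 b$
$V{\left(M \right)} = -122 + M$
$u = - \frac{154}{3}$ ($u = \frac{\left(-2\right) 77}{3} = \frac{1}{3} \left(-154\right) = - \frac{154}{3} \approx -51.333$)
$k{\left(s \right)} = 85 + 2 s^{2}$ ($k{\left(s \right)} = \left(\left(s^{2} + s s\right) + 175\right) + 5 \left(-18\right) = \left(\left(s^{2} + s^{2}\right) + 175\right) - 90 = \left(2 s^{2} + 175\right) - 90 = \left(175 + 2 s^{2}\right) - 90 = 85 + 2 s^{2}$)
$z = \frac{1}{171061}$ ($z = \frac{1}{\left(-122 - 641\right) + 171824} = \frac{1}{-763 + 171824} = \frac{1}{171061} \approx 5.8459 \cdot 10^{-6}$)
$k{\left(u \right)} - z = \left(85 + 2 \left(- \frac{154}{3}\right)^{2}\right) - \frac{1}{171061} = \left(85 + 2 \cdot \frac{23716}{9}\right) - \frac{1}{171061} = \left(85 + \frac{47432}{9}\right) - \frac{1}{171061} = \frac{48197}{9} - \frac{1}{171061} = \frac{8244627008}{1539549}$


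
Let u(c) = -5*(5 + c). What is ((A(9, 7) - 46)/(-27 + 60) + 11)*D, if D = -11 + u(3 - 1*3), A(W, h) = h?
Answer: -3888/11 ≈ -353.45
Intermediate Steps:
u(c) = -25 - 5*c
D = -36 (D = -11 + (-25 - 5*(3 - 1*3)) = -11 + (-25 - 5*(3 - 3)) = -11 + (-25 - 5*0) = -11 + (-25 + 0) = -11 - 25 = -36)
((A(9, 7) - 46)/(-27 + 60) + 11)*D = ((7 - 46)/(-27 + 60) + 11)*(-36) = (-39/33 + 11)*(-36) = (-39*1/33 + 11)*(-36) = (-13/11 + 11)*(-36) = (108/11)*(-36) = -3888/11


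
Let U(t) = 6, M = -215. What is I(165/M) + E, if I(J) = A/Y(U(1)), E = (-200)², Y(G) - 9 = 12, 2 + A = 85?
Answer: 840083/21 ≈ 40004.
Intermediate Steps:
A = 83 (A = -2 + 85 = 83)
Y(G) = 21 (Y(G) = 9 + 12 = 21)
E = 40000
I(J) = 83/21
I(165/M) + E = 83/21 + 40000 = 840083/21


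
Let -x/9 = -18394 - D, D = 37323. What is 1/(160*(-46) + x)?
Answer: 1/494093 ≈ 2.0239e-6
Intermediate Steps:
x = 501453 (x = -9*(-18394 - 1*37323) = -9*(-18394 - 37323) = -9*(-55717) = 501453)
1/(160*(-46) + x) = 1/(160*(-46) + 501453) = 1/(-7360 + 501453) = 1/494093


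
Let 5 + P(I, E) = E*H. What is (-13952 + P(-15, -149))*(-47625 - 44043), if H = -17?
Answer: 1047215232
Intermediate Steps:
P(I, E) = -5 - 17*E (P(I, E) = -5 + E*(-17) = -5 - 17*E)
(-13952 + P(-15, -149))*(-47625 - 44043) = (-13952 + (-5 - 17*(-149)))*(-47625 - 44043) = (-13952 + (-5 + 2533))*(-91668) = (-13952 + 2528)*(-91668) = -11424*(-91668) = 1047215232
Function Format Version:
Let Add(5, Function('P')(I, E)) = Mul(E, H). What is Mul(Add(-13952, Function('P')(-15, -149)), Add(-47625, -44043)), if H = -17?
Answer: 1047215232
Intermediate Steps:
Function('P')(I, E) = Add(-5, Mul(-17, E)) (Function('P')(I, E) = Add(-5, Mul(E, -17)) = Add(-5, Mul(-17, E)))
Mul(Add(-13952, Function('P')(-15, -149)), Add(-47625, -44043)) = Mul(Add(-13952, Add(-5, Mul(-17, -149))), Add(-47625, -44043)) = Mul(Add(-13952, Add(-5, 2533)), -91668) = Mul(Add(-13952, 2528), -91668) = Mul(-11424, -91668) = 1047215232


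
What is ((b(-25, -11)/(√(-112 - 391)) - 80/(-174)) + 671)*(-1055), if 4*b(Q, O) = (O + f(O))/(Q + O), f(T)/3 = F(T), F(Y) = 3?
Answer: -61629935/87 + 1055*I*√503/36216 ≈ -7.0839e+5 + 0.65333*I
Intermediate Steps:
f(T) = 9 (f(T) = 3*3 = 9)
b(Q, O) = (9 + O)/(4*(O + Q)) (b(Q, O) = ((O + 9)/(Q + O))/4 = ((9 + O)/(O + Q))/4 = (9 + O)/(4*(O + Q)))
((b(-25, -11)/(√(-112 - 391)) - 80/(-174)) + 671)*(-1055) = ((((9 - 11)/(4*(-11 - 25)))/(√(-112 - 391)) - 80/(-174)) + 671)*(-1055) = ((((¼)*(-2)/(-36))/(√(-503)) - 80*(-1/174)) + 671)*(-1055) = ((((¼)*(-1/36)*(-2))/((I*√503)) + 40/87) + 671)*(-1055) = (((-I*√503/503)/72 + 40/87) + 671)*(-1055) = ((-I*√503/36216 + 40/87) + 671)*(-1055) = ((40/87 - I*√503/36216) + 671)*(-1055) = (58417/87 - I*√503/36216)*(-1055) = -61629935/87 + 1055*I*√503/36216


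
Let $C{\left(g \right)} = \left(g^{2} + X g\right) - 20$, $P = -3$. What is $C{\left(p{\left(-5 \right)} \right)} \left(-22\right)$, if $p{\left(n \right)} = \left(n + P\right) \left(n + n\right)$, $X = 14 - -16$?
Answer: $-193160$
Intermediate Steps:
$X = 30$ ($X = 14 + 16 = 30$)
$p{\left(n \right)} = 2 n \left(-3 + n\right)$ ($p{\left(n \right)} = \left(n - 3\right) \left(n + n\right) = \left(-3 + n\right) 2 n = 2 n \left(-3 + n\right)$)
$C{\left(g \right)} = -20 + g^{2} + 30 g$ ($C{\left(g \right)} = \left(g^{2} + 30 g\right) - 20 = -20 + g^{2} + 30 g$)
$C{\left(p{\left(-5 \right)} \right)} \left(-22\right) = \left(-20 + \left(2 \left(-5\right) \left(-3 - 5\right)\right)^{2} + 30 \cdot 2 \left(-5\right) \left(-3 - 5\right)\right) \left(-22\right) = \left(-20 + \left(2 \left(-5\right) \left(-8\right)\right)^{2} + 30 \cdot 2 \left(-5\right) \left(-8\right)\right) \left(-22\right) = \left(-20 + 80^{2} + 30 \cdot 80\right) \left(-22\right) = \left(-20 + 6400 + 2400\right) \left(-22\right) = 8780 \left(-22\right) = -193160$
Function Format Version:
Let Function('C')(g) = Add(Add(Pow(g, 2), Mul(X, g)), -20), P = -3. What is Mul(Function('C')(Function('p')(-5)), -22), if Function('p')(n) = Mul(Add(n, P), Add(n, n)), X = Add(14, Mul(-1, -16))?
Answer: -193160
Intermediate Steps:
X = 30 (X = Add(14, 16) = 30)
Function('p')(n) = Mul(2, n, Add(-3, n)) (Function('p')(n) = Mul(Add(n, -3), Add(n, n)) = Mul(Add(-3, n), Mul(2, n)) = Mul(2, n, Add(-3, n)))
Function('C')(g) = Add(-20, Pow(g, 2), Mul(30, g)) (Function('C')(g) = Add(Add(Pow(g, 2), Mul(30, g)), -20) = Add(-20, Pow(g, 2), Mul(30, g)))
Mul(Function('C')(Function('p')(-5)), -22) = Mul(Add(-20, Pow(Mul(2, -5, Add(-3, -5)), 2), Mul(30, Mul(2, -5, Add(-3, -5)))), -22) = Mul(Add(-20, Pow(Mul(2, -5, -8), 2), Mul(30, Mul(2, -5, -8))), -22) = Mul(Add(-20, Pow(80, 2), Mul(30, 80)), -22) = Mul(Add(-20, 6400, 2400), -22) = Mul(8780, -22) = -193160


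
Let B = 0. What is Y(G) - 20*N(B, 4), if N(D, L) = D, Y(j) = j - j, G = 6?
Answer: 0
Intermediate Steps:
Y(j) = 0
Y(G) - 20*N(B, 4) = 0 - 20*0 = 0 + 0 = 0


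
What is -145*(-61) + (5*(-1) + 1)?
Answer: 8841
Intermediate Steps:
-145*(-61) + (5*(-1) + 1) = 8845 + (-5 + 1) = 8845 - 4 = 8841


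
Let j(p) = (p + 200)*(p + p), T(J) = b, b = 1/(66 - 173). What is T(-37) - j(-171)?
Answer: 1061225/107 ≈ 9918.0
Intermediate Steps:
b = -1/107 (b = 1/(-107) = -1/107 ≈ -0.0093458)
T(J) = -1/107
j(p) = 2*p*(200 + p) (j(p) = (200 + p)*(2*p) = 2*p*(200 + p))
T(-37) - j(-171) = -1/107 - 2*(-171)*(200 - 171) = -1/107 - 2*(-171)*29 = -1/107 - 1*(-9918) = -1/107 + 9918 = 1061225/107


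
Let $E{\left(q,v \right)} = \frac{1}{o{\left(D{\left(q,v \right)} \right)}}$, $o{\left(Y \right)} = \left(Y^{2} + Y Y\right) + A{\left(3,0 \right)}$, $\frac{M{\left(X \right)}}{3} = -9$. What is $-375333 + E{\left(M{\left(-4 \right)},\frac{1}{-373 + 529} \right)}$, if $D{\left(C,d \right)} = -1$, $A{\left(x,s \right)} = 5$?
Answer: $- \frac{2627330}{7} \approx -3.7533 \cdot 10^{5}$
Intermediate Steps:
$M{\left(X \right)} = -27$ ($M{\left(X \right)} = 3 \left(-9\right) = -27$)
$o{\left(Y \right)} = 5 + 2 Y^{2}$ ($o{\left(Y \right)} = \left(Y^{2} + Y Y\right) + 5 = \left(Y^{2} + Y^{2}\right) + 5 = 2 Y^{2} + 5 = 5 + 2 Y^{2}$)
$E{\left(q,v \right)} = \frac{1}{7}$ ($E{\left(q,v \right)} = \frac{1}{5 + 2 \left(-1\right)^{2}} = \frac{1}{5 + 2 \cdot 1} = \frac{1}{5 + 2} = \frac{1}{7}$)
$-375333 + E{\left(M{\left(-4 \right)},\frac{1}{-373 + 529} \right)} = -375333 + \frac{1}{7} = - \frac{2627330}{7}$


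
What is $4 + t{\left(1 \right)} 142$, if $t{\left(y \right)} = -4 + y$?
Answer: $-422$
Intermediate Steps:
$4 + t{\left(1 \right)} 142 = 4 + \left(-4 + 1\right) 142 = 4 - 426 = -422$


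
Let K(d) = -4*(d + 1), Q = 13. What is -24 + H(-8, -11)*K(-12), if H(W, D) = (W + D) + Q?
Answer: -288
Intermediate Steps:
K(d) = -4 - 4*d (K(d) = -4*(1 + d) = -4 - 4*d)
H(W, D) = 13 + D + W (H(W, D) = (W + D) + 13 = (D + W) + 13 = 13 + D + W)
-24 + H(-8, -11)*K(-12) = -24 + (13 - 11 - 8)*(-4 - 4*(-12)) = -24 - 6*(-4 + 48) = -24 - 6*44 = -24 - 264 = -288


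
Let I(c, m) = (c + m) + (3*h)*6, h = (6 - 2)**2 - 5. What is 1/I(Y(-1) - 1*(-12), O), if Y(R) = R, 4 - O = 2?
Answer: 1/211 ≈ 0.0047393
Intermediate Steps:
O = 2 (O = 4 - 1*2 = 4 - 2 = 2)
h = 11 (h = 4**2 - 5 = 16 - 5 = 11)
I(c, m) = 198 + c + m (I(c, m) = (c + m) + (3*11)*6 = (c + m) + 33*6 = (c + m) + 198 = 198 + c + m)
1/I(Y(-1) - 1*(-12), O) = 1/(198 + (-1 - 1*(-12)) + 2) = 1/(198 + (-1 + 12) + 2) = 1/(198 + 11 + 2) = 1/211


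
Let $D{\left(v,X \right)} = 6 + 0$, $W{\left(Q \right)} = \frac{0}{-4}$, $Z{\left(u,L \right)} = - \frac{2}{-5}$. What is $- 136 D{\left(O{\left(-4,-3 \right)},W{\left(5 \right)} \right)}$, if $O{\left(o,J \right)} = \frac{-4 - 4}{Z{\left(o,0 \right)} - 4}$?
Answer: $-816$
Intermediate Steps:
$Z{\left(u,L \right)} = \frac{2}{5}$ ($Z{\left(u,L \right)} = \left(-2\right) \left(- \frac{1}{5}\right) = \frac{2}{5}$)
$O{\left(o,J \right)} = \frac{20}{9}$ ($O{\left(o,J \right)} = \frac{-4 - 4}{\frac{2}{5} - 4} = - \frac{8}{- \frac{18}{5}} = \left(-8\right) \left(- \frac{5}{18}\right) = \frac{20}{9}$)
$W{\left(Q \right)} = 0$ ($W{\left(Q \right)} = 0 \left(- \frac{1}{4}\right) = 0$)
$D{\left(v,X \right)} = 6$
$- 136 D{\left(O{\left(-4,-3 \right)},W{\left(5 \right)} \right)} = \left(-136\right) 6 = -816$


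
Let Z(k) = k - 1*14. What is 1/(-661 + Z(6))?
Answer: -1/669 ≈ -0.0014948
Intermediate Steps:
Z(k) = -14 + k (Z(k) = k - 14 = -14 + k)
1/(-661 + Z(6)) = 1/(-661 + (-14 + 6)) = 1/(-661 - 8) = 1/(-669) = -1/669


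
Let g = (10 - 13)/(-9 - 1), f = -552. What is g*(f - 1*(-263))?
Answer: -867/10 ≈ -86.700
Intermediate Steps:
g = 3/10 (g = -3/(-10) = -3*(-⅒) = 3/10 ≈ 0.30000)
g*(f - 1*(-263)) = 3*(-552 - 1*(-263))/10 = 3*(-552 + 263)/10 = (3/10)*(-289) = -867/10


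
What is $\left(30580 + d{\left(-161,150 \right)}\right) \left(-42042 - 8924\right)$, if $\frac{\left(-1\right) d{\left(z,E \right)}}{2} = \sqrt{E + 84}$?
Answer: $-1558540280 + 305796 \sqrt{26} \approx -1.557 \cdot 10^{9}$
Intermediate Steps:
$d{\left(z,E \right)} = - 2 \sqrt{84 + E}$ ($d{\left(z,E \right)} = - 2 \sqrt{E + 84} = - 2 \sqrt{84 + E}$)
$\left(30580 + d{\left(-161,150 \right)}\right) \left(-42042 - 8924\right) = \left(30580 - 2 \sqrt{84 + 150}\right) \left(-42042 - 8924\right) = \left(30580 - 2 \sqrt{234}\right) \left(-50966\right) = \left(30580 - 2 \cdot 3 \sqrt{26}\right) \left(-50966\right) = \left(30580 - 6 \sqrt{26}\right) \left(-50966\right) = -1558540280 + 305796 \sqrt{26}$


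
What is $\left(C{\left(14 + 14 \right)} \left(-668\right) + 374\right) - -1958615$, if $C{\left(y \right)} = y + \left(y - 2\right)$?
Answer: $1922917$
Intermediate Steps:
$C{\left(y \right)} = -2 + 2 y$ ($C{\left(y \right)} = y + \left(y - 2\right) = y + \left(-2 + y\right) = -2 + 2 y$)
$\left(C{\left(14 + 14 \right)} \left(-668\right) + 374\right) - -1958615 = \left(\left(-2 + 2 \left(14 + 14\right)\right) \left(-668\right) + 374\right) - -1958615 = \left(\left(-2 + 2 \cdot 28\right) \left(-668\right) + 374\right) + 1958615 = \left(\left(-2 + 56\right) \left(-668\right) + 374\right) + 1958615 = \left(54 \left(-668\right) + 374\right) + 1958615 = \left(-36072 + 374\right) + 1958615 = -35698 + 1958615 = 1922917$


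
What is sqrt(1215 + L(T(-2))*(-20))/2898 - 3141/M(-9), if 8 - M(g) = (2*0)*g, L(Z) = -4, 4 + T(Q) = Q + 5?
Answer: -3141/8 + sqrt(1295)/2898 ≈ -392.61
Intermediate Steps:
T(Q) = 1 + Q (T(Q) = -4 + (Q + 5) = -4 + (5 + Q) = 1 + Q)
M(g) = 8 (M(g) = 8 - 2*0*g = 8 - 0*g = 8 - 1*0 = 8 + 0 = 8)
sqrt(1215 + L(T(-2))*(-20))/2898 - 3141/M(-9) = sqrt(1215 - 4*(-20))/2898 - 3141/8 = sqrt(1215 + 80)*(1/2898) - 3141*1/8 = sqrt(1295)*(1/2898) - 3141/8 = sqrt(1295)/2898 - 3141/8 = -3141/8 + sqrt(1295)/2898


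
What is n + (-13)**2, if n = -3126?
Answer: -2957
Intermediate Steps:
n + (-13)**2 = -3126 + (-13)**2 = -3126 + 169 = -2957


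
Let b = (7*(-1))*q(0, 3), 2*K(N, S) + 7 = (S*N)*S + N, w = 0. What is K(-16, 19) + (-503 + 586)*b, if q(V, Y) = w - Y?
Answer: -2313/2 ≈ -1156.5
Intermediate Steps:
q(V, Y) = -Y (q(V, Y) = 0 - Y = -Y)
K(N, S) = -7/2 + N/2 + N*S²/2 (K(N, S) = -7/2 + ((S*N)*S + N)/2 = -7/2 + ((N*S)*S + N)/2 = -7/2 + (N*S² + N)/2 = -7/2 + (N + N*S²)/2 = -7/2 + (N/2 + N*S²/2) = -7/2 + N/2 + N*S²/2)
b = 21 (b = (7*(-1))*(-1*3) = -7*(-3) = 21)
K(-16, 19) + (-503 + 586)*b = (-7/2 + (½)*(-16) + (½)*(-16)*19²) + (-503 + 586)*21 = (-7/2 - 8 + (½)*(-16)*361) + 83*21 = (-7/2 - 8 - 2888) + 1743 = -5799/2 + 1743 = -2313/2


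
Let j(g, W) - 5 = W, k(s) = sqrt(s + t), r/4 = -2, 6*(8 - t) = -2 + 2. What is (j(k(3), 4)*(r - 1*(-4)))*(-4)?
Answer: 144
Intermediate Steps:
t = 8 (t = 8 - (-2 + 2)/6 = 8 - 1/6*0 = 8 + 0 = 8)
r = -8 (r = 4*(-2) = -8)
k(s) = sqrt(8 + s) (k(s) = sqrt(s + 8) = sqrt(8 + s))
j(g, W) = 5 + W
(j(k(3), 4)*(r - 1*(-4)))*(-4) = ((5 + 4)*(-8 - 1*(-4)))*(-4) = (9*(-8 + 4))*(-4) = (9*(-4))*(-4) = -36*(-4) = 144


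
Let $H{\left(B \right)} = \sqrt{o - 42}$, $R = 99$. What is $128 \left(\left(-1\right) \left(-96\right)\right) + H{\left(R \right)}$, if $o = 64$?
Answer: $12288 + \sqrt{22} \approx 12293.0$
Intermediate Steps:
$H{\left(B \right)} = \sqrt{22}$ ($H{\left(B \right)} = \sqrt{64 - 42} = \sqrt{22}$)
$128 \left(\left(-1\right) \left(-96\right)\right) + H{\left(R \right)} = 128 \left(\left(-1\right) \left(-96\right)\right) + \sqrt{22} = 128 \cdot 96 + \sqrt{22} = 12288 + \sqrt{22}$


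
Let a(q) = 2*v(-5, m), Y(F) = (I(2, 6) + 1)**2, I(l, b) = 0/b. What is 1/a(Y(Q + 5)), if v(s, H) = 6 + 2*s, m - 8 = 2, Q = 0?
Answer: -1/8 ≈ -0.12500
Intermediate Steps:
m = 10 (m = 8 + 2 = 10)
I(l, b) = 0
Y(F) = 1 (Y(F) = (0 + 1)**2 = 1**2 = 1)
a(q) = -8 (a(q) = 2*(6 + 2*(-5)) = 2*(6 - 10) = 2*(-4) = -8)
1/a(Y(Q + 5)) = 1/(-8) = -1/8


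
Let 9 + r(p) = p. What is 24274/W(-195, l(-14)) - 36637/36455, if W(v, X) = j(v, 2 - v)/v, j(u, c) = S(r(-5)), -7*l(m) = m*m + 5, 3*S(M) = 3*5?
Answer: -34511474767/36455 ≈ -9.4669e+5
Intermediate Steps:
r(p) = -9 + p
S(M) = 5 (S(M) = (3*5)/3 = (1/3)*15 = 5)
l(m) = -5/7 - m**2/7 (l(m) = -(m*m + 5)/7 = -(m**2 + 5)/7 = -(5 + m**2)/7 = -5/7 - m**2/7)
j(u, c) = 5
W(v, X) = 5/v
24274/W(-195, l(-14)) - 36637/36455 = 24274/((5/(-195))) - 36637/36455 = 24274/((5*(-1/195))) - 36637*1/36455 = 24274/(-1/39) - 36637/36455 = 24274*(-39) - 36637/36455 = -946686 - 36637/36455 = -34511474767/36455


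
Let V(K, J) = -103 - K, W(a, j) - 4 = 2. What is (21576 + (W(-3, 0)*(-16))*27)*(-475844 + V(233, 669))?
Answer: -9039801120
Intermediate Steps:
W(a, j) = 6 (W(a, j) = 4 + 2 = 6)
(21576 + (W(-3, 0)*(-16))*27)*(-475844 + V(233, 669)) = (21576 + (6*(-16))*27)*(-475844 + (-103 - 1*233)) = (21576 - 96*27)*(-475844 + (-103 - 233)) = (21576 - 2592)*(-475844 - 336) = 18984*(-476180) = -9039801120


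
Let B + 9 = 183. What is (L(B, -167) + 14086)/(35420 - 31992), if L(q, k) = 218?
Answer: 3576/857 ≈ 4.1727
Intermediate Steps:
B = 174 (B = -9 + 183 = 174)
(L(B, -167) + 14086)/(35420 - 31992) = (218 + 14086)/(35420 - 31992) = 14304/3428 = 14304*(1/3428) = 3576/857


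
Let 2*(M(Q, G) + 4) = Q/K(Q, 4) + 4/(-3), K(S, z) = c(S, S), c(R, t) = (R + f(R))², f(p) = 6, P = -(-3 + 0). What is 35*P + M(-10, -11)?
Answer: 4801/48 ≈ 100.02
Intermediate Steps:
P = 3 (P = -1*(-3) = 3)
c(R, t) = (6 + R)² (c(R, t) = (R + 6)² = (6 + R)²)
K(S, z) = (6 + S)²
M(Q, G) = -14/3 + Q/(2*(6 + Q)²) (M(Q, G) = -4 + (Q/((6 + Q)²) + 4/(-3))/2 = -4 + (Q/(6 + Q)² + 4*(-⅓))/2 = -4 + (Q/(6 + Q)² - 4/3)/2 = -4 + (-4/3 + Q/(6 + Q)²)/2 = -4 + (-⅔ + Q/(2*(6 + Q)²)) = -14/3 + Q/(2*(6 + Q)²))
35*P + M(-10, -11) = 35*3 + (-14/3 + (½)*(-10)/(6 - 10)²) = 105 + (-14/3 + (½)*(-10)/(-4)²) = 105 + (-14/3 + (½)*(-10)*(1/16)) = 105 + (-14/3 - 5/16) = 105 - 239/48 = 4801/48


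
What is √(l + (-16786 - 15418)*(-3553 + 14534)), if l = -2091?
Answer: I*√353634215 ≈ 18805.0*I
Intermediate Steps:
√(l + (-16786 - 15418)*(-3553 + 14534)) = √(-2091 + (-16786 - 15418)*(-3553 + 14534)) = √(-2091 - 32204*10981) = √(-2091 - 353632124) = √(-353634215) = I*√353634215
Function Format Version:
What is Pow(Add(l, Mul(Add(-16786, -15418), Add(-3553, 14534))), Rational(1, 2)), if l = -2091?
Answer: Mul(I, Pow(353634215, Rational(1, 2))) ≈ Mul(18805., I)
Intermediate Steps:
Pow(Add(l, Mul(Add(-16786, -15418), Add(-3553, 14534))), Rational(1, 2)) = Pow(Add(-2091, Mul(Add(-16786, -15418), Add(-3553, 14534))), Rational(1, 2)) = Pow(Add(-2091, Mul(-32204, 10981)), Rational(1, 2)) = Pow(Add(-2091, -353632124), Rational(1, 2)) = Pow(-353634215, Rational(1, 2)) = Mul(I, Pow(353634215, Rational(1, 2)))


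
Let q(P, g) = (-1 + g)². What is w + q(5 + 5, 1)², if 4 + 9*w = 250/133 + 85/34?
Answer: 101/2394 ≈ 0.042189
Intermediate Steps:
w = 101/2394 (w = -4/9 + (250/133 + 85/34)/9 = -4/9 + (250*(1/133) + 85*(1/34))/9 = -4/9 + (250/133 + 5/2)/9 = -4/9 + (⅑)*(1165/266) = -4/9 + 1165/2394 = 101/2394 ≈ 0.042189)
w + q(5 + 5, 1)² = 101/2394 + ((-1 + 1)²)² = 101/2394 + (0²)² = 101/2394 + 0² = 101/2394 + 0 = 101/2394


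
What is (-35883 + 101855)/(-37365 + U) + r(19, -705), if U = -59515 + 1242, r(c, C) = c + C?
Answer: -32836820/47819 ≈ -686.69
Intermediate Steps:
r(c, C) = C + c
U = -58273
(-35883 + 101855)/(-37365 + U) + r(19, -705) = (-35883 + 101855)/(-37365 - 58273) + (-705 + 19) = 65972/(-95638) - 686 = 65972*(-1/95638) - 686 = -32986/47819 - 686 = -32836820/47819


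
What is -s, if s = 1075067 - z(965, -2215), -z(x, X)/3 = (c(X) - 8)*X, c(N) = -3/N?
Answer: -1128218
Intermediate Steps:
z(x, X) = -3*X*(-8 - 3/X) (z(x, X) = -3*(-3/X - 8)*X = -3*(-8 - 3/X)*X = -3*X*(-8 - 3/X))
s = 1128218 (s = 1075067 - (9 + 24*(-2215)) = 1075067 - (9 - 53160) = 1075067 - 1*(-53151) = 1075067 + 53151 = 1128218)
-s = -1*1128218 = -1128218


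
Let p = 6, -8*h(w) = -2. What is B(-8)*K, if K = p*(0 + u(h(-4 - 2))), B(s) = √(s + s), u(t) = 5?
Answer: 120*I ≈ 120.0*I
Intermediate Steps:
h(w) = ¼ (h(w) = -⅛*(-2) = ¼)
B(s) = √2*√s (B(s) = √(2*s) = √2*√s)
K = 30 (K = 6*(0 + 5) = 6*5 = 30)
B(-8)*K = (√2*√(-8))*30 = (√2*(2*I*√2))*30 = (4*I)*30 = 120*I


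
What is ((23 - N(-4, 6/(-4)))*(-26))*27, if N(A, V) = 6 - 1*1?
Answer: -12636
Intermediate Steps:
N(A, V) = 5 (N(A, V) = 6 - 1 = 5)
((23 - N(-4, 6/(-4)))*(-26))*27 = ((23 - 1*5)*(-26))*27 = ((23 - 5)*(-26))*27 = (18*(-26))*27 = -468*27 = -12636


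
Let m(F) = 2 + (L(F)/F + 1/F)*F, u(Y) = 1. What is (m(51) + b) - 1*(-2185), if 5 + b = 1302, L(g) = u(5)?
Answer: 3486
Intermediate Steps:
L(g) = 1
b = 1297 (b = -5 + 1302 = 1297)
m(F) = 4 (m(F) = 2 + (1/F + 1/F)*F = 2 + (2/F)*F = 2 + 2 = 4)
(m(51) + b) - 1*(-2185) = (4 + 1297) - 1*(-2185) = 1301 + 2185 = 3486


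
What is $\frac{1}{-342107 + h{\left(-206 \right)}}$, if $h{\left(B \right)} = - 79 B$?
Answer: $- \frac{1}{325833} \approx -3.0691 \cdot 10^{-6}$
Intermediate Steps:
$\frac{1}{-342107 + h{\left(-206 \right)}} = \frac{1}{-342107 - -16274} = \frac{1}{-342107 + 16274} = \frac{1}{-325833} = - \frac{1}{325833}$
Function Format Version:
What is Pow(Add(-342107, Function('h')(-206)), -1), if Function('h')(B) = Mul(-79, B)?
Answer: Rational(-1, 325833) ≈ -3.0691e-6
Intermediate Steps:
Pow(Add(-342107, Function('h')(-206)), -1) = Pow(Add(-342107, Mul(-79, -206)), -1) = Pow(Add(-342107, 16274), -1) = Pow(-325833, -1) = Rational(-1, 325833)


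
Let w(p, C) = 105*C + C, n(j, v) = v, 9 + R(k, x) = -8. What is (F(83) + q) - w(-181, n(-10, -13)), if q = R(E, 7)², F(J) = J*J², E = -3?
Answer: 573454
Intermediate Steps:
R(k, x) = -17 (R(k, x) = -9 - 8 = -17)
F(J) = J³
q = 289 (q = (-17)² = 289)
w(p, C) = 106*C
(F(83) + q) - w(-181, n(-10, -13)) = (83³ + 289) - 106*(-13) = (571787 + 289) - 1*(-1378) = 572076 + 1378 = 573454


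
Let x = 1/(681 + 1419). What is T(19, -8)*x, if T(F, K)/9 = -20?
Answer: -3/35 ≈ -0.085714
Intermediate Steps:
T(F, K) = -180 (T(F, K) = 9*(-20) = -180)
x = 1/2100 ≈ 0.00047619
T(19, -8)*x = -180*1/2100 = -3/35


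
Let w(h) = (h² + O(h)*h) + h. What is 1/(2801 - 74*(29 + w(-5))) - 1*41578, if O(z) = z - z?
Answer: -34301851/825 ≈ -41578.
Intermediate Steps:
O(z) = 0
w(h) = h + h² (w(h) = (h² + 0*h) + h = (h² + 0) + h = h² + h = h + h²)
1/(2801 - 74*(29 + w(-5))) - 1*41578 = 1/(2801 - 74*(29 - 5*(1 - 5))) - 1*41578 = 1/(2801 - 74*(29 - 5*(-4))) - 41578 = 1/(2801 - 74*(29 + 20)) - 41578 = 1/(2801 - 74*49) - 41578 = 1/(2801 - 3626) - 41578 = 1/(-825) - 41578 = -1/825 - 41578 = -34301851/825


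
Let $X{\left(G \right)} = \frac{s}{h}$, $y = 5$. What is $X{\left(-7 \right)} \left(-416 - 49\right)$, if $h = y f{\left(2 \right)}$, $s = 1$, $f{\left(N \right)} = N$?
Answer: $- \frac{93}{2} \approx -46.5$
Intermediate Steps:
$h = 10$ ($h = 5 \cdot 2 = 10$)
$X{\left(G \right)} = \frac{1}{10}$ ($X{\left(G \right)} = 1 \cdot \frac{1}{10} = \frac{1}{10}$)
$X{\left(-7 \right)} \left(-416 - 49\right) = \frac{-416 - 49}{10} = \frac{1}{10} \left(-465\right) = - \frac{93}{2}$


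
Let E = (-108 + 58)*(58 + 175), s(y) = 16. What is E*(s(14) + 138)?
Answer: -1794100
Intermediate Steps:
E = -11650 (E = -50*233 = -11650)
E*(s(14) + 138) = -11650*(16 + 138) = -11650*154 = -1794100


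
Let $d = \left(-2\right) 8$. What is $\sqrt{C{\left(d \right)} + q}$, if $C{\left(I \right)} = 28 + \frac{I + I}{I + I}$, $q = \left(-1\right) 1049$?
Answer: $2 i \sqrt{255} \approx 31.937 i$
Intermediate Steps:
$q = -1049$
$d = -16$
$C{\left(I \right)} = 29$ ($C{\left(I \right)} = 28 + \frac{2 I}{2 I} = 28 + 2 I \frac{1}{2 I} = 28 + 1 = 29$)
$\sqrt{C{\left(d \right)} + q} = \sqrt{29 - 1049} = \sqrt{-1020} = 2 i \sqrt{255}$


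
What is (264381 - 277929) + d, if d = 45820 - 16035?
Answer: 16237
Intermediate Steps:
d = 29785
(264381 - 277929) + d = (264381 - 277929) + 29785 = -13548 + 29785 = 16237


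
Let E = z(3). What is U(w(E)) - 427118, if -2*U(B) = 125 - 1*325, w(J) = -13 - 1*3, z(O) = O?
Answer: -427018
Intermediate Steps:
E = 3
w(J) = -16 (w(J) = -13 - 3 = -16)
U(B) = 100 (U(B) = -(125 - 1*325)/2 = -(125 - 325)/2 = -1/2*(-200) = 100)
U(w(E)) - 427118 = 100 - 427118 = -427018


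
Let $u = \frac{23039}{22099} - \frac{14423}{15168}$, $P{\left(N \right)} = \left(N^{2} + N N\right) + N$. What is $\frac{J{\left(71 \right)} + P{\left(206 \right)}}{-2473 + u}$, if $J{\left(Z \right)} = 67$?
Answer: $- \frac{28540402376640}{828913022261} \approx -34.431$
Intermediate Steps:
$P{\left(N \right)} = N + 2 N^{2}$ ($P{\left(N \right)} = \left(N^{2} + N^{2}\right) + N = 2 N^{2} + N = N + 2 N^{2}$)
$u = \frac{30721675}{335197632}$ ($u = 23039 \cdot \frac{1}{22099} - \frac{14423}{15168} = \frac{23039}{22099} - \frac{14423}{15168} = \frac{30721675}{335197632} \approx 0.091652$)
$\frac{J{\left(71 \right)} + P{\left(206 \right)}}{-2473 + u} = \frac{67 + 206 \left(1 + 2 \cdot 206\right)}{-2473 + \frac{30721675}{335197632}} = \frac{67 + 206 \left(1 + 412\right)}{- \frac{828913022261}{335197632}} = \left(67 + 206 \cdot 413\right) \left(- \frac{335197632}{828913022261}\right) = \left(67 + 85078\right) \left(- \frac{335197632}{828913022261}\right) = 85145 \left(- \frac{335197632}{828913022261}\right) = - \frac{28540402376640}{828913022261}$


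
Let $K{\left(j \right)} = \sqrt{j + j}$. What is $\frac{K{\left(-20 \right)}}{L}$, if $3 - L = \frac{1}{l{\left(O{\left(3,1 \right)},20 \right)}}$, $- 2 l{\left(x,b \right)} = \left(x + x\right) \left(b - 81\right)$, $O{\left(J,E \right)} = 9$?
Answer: $\frac{549 i \sqrt{10}}{823} \approx 2.1095 i$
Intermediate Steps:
$l{\left(x,b \right)} = - x \left(-81 + b\right)$ ($l{\left(x,b \right)} = - \frac{\left(x + x\right) \left(b - 81\right)}{2} = - \frac{2 x \left(-81 + b\right)}{2} = - x \left(-81 + b\right)$)
$L = \frac{1646}{549}$ ($L = 3 - \frac{1}{9 \left(81 - 20\right)} = 3 - \frac{1}{9 \cdot 61} = 3 - \frac{1}{549} = \frac{1646}{549} \approx 2.9982$)
$K{\left(j \right)} = \sqrt{2} \sqrt{j}$ ($K{\left(j \right)} = \sqrt{2 j} = \sqrt{2} \sqrt{j}$)
$\frac{K{\left(-20 \right)}}{L} = \frac{\sqrt{2} \sqrt{-20}}{\frac{1646}{549}} = \sqrt{2} \cdot 2 i \sqrt{5} \cdot \frac{549}{1646} = 2 i \sqrt{10} \cdot \frac{549}{1646} = \frac{549 i \sqrt{10}}{823}$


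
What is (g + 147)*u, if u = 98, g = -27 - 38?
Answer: 8036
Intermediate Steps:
g = -65
(g + 147)*u = (-65 + 147)*98 = 82*98 = 8036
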